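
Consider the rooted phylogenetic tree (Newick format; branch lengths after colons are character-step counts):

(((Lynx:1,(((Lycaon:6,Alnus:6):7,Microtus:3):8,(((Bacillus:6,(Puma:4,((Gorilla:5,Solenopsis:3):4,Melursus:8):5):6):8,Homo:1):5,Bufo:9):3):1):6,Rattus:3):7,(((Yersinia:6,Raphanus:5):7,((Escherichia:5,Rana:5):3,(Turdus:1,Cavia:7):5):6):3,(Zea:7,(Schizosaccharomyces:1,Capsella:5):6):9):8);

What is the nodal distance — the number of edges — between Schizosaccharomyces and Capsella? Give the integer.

2

The MRCA of Schizosaccharomyces and Capsella is the node subtending (Schizosaccharomyces,Capsella).
From Schizosaccharomyces up to that node: 1 branch. From Capsella up to the same node: 1 branch. Total: 1 + 1 = 2.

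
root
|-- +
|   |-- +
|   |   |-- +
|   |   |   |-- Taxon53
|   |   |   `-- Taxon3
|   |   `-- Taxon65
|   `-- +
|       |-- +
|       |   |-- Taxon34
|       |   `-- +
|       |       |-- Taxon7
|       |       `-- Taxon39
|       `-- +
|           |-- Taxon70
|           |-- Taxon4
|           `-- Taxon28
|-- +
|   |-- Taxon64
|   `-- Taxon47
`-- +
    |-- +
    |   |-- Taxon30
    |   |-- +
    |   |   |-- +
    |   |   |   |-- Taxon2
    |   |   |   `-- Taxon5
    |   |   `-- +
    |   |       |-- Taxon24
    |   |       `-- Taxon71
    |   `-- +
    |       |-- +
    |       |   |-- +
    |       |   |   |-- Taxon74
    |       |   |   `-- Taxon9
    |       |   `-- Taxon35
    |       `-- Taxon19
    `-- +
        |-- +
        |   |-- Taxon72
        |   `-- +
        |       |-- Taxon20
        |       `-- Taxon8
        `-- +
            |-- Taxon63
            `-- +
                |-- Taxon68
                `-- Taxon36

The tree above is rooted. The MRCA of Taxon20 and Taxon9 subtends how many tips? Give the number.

15

The MRCA of Taxon20 and Taxon9 is the node subtending ((Taxon30,((Taxon2,Taxon5),(Taxon24,Taxon71)),(((Taxon74,Taxon9),Taxon35),Taxon19)),((Taxon72,(Taxon20,Taxon8)),(Taxon63,(Taxon68,Taxon36)))).
That clade contains 15 terminal taxa: Taxon19, Taxon2, Taxon20, Taxon24, Taxon30, Taxon35, Taxon36, Taxon5, Taxon63, Taxon68, Taxon71, Taxon72, Taxon74, Taxon8, Taxon9.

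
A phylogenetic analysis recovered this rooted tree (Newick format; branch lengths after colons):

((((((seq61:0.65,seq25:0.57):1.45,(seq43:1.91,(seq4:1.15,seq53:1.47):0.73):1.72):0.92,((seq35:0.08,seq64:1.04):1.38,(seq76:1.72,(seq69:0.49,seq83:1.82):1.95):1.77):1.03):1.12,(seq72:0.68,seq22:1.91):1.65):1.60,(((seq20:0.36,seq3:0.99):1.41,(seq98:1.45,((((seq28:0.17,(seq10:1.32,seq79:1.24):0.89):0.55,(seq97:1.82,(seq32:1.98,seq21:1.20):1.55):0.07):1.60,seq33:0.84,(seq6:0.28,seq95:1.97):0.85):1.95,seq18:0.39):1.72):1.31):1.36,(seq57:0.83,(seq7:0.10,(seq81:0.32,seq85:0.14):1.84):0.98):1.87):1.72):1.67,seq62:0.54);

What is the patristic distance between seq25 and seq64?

6.39

The path runs seq25 → … → MRCA → … → seq64; the MRCA is the node subtending (((seq61,seq25),(seq43,(seq4,seq53))),((seq35,seq64),(seq76,(seq69,seq83)))).
Branch lengths along that path: 0.57 + 1.45 + 0.92 + 1.03 + 1.38 + 1.04 = 6.39.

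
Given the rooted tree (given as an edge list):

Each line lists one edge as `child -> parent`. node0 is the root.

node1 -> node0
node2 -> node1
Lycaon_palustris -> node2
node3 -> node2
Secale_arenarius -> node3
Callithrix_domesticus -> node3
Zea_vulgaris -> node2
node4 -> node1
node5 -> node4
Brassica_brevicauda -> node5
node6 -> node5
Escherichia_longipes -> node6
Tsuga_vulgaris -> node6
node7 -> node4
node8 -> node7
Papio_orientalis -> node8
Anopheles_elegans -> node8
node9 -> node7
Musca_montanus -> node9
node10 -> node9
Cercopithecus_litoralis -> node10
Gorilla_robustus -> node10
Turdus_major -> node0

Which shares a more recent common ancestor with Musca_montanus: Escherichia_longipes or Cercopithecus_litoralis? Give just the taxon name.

Cercopithecus_litoralis

The MRCA of Musca_montanus and Cercopithecus_litoralis subtends (Musca_montanus,(Cercopithecus_litoralis,Gorilla_robustus)) (3 taxa).
The MRCA of Musca_montanus and Escherichia_longipes subtends ((Brassica_brevicauda,(Escherichia_longipes,Tsuga_vulgaris)),((Papio_orientalis,Anopheles_elegans),(Musca_montanus,(Cercopithecus_litoralis,Gorilla_robustus)))) (8 taxa).
The first is nested inside the second, so Musca_montanus shares a more recent common ancestor with Cercopithecus_litoralis.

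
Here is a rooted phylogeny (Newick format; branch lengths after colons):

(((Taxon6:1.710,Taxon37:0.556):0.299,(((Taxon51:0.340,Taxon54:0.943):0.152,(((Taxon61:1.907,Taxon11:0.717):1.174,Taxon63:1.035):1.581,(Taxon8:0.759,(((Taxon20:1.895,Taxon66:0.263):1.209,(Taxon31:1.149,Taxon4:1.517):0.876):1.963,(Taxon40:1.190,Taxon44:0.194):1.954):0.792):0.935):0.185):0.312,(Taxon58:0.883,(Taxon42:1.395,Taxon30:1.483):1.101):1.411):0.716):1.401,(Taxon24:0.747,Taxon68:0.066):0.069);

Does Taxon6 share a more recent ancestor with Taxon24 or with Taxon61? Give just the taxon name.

The MRCA of Taxon6 and Taxon61 subtends ((Taxon6,Taxon37),(((Taxon51,Taxon54),(((Taxon61,Taxon11),Taxon63),(Taxon8,(((Taxon20,Taxon66),(Taxon31,Taxon4)),(Taxon40,Taxon44))))),(Taxon58,(Taxon42,Taxon30)))) (17 taxa).
The MRCA of Taxon6 and Taxon24 is the root, subtending the entire tree (19 taxa).
The first is nested inside the second, so Taxon6 shares a more recent common ancestor with Taxon61.

Taxon61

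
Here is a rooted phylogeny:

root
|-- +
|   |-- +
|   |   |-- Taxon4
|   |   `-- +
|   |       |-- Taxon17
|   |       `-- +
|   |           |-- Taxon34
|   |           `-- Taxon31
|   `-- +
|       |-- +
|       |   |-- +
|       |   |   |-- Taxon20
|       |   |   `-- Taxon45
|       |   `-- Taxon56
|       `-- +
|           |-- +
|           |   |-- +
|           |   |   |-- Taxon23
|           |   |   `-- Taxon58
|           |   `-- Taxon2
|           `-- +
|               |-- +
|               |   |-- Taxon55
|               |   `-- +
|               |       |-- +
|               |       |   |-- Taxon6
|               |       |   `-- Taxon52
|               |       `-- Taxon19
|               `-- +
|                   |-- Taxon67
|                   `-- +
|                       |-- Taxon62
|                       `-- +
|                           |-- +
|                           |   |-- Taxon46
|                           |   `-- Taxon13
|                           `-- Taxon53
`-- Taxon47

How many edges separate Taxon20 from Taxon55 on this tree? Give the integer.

7

The MRCA of Taxon20 and Taxon55 is the node subtending (((Taxon20,Taxon45),Taxon56),(((Taxon23,Taxon58),Taxon2),((Taxon55,((Taxon6,Taxon52),Taxon19)),(Taxon67,(Taxon62,((Taxon46,Taxon13),Taxon53)))))).
From Taxon20 up to that node: 3 branches. From Taxon55 up to the same node: 4 branches. Total: 3 + 4 = 7.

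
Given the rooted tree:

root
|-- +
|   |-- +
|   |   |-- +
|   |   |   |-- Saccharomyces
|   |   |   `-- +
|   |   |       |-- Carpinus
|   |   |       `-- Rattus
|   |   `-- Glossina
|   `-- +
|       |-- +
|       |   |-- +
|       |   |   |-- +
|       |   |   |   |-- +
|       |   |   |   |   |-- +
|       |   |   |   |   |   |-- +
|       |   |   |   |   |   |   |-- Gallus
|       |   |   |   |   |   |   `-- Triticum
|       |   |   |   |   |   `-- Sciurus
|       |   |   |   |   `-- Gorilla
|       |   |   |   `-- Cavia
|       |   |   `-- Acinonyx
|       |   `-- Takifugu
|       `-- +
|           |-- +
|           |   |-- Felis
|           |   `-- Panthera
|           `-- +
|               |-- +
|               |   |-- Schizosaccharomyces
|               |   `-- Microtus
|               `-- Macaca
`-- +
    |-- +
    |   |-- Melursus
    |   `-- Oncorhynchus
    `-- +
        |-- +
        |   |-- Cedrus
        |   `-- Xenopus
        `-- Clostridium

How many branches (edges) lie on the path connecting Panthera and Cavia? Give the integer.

7

The MRCA of Panthera and Cavia is the node subtending (((((((Gallus,Triticum),Sciurus),Gorilla),Cavia),Acinonyx),Takifugu),((Felis,Panthera),((Schizosaccharomyces,Microtus),Macaca))).
From Panthera up to that node: 3 branches. From Cavia up to the same node: 4 branches. Total: 3 + 4 = 7.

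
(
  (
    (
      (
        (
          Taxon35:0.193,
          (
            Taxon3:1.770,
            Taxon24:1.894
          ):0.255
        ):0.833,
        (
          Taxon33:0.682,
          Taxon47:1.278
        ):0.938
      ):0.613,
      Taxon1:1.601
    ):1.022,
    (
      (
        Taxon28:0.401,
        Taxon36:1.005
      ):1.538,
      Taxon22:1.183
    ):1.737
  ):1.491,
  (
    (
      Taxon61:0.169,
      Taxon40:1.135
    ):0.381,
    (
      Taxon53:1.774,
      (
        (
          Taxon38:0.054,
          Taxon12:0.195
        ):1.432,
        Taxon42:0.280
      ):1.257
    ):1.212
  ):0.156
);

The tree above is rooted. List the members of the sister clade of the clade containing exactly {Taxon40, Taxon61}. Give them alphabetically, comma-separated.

The clade containing exactly {Taxon40, Taxon61} attaches to the tree at the node subtending ((Taxon61,Taxon40),(Taxon53,((Taxon38,Taxon12),Taxon42))).
The other lineage descending from that same node — the sister group — is (Taxon53,((Taxon38,Taxon12),Taxon42)); its 4 tips in alphabetical order are the answer.

Taxon12, Taxon38, Taxon42, Taxon53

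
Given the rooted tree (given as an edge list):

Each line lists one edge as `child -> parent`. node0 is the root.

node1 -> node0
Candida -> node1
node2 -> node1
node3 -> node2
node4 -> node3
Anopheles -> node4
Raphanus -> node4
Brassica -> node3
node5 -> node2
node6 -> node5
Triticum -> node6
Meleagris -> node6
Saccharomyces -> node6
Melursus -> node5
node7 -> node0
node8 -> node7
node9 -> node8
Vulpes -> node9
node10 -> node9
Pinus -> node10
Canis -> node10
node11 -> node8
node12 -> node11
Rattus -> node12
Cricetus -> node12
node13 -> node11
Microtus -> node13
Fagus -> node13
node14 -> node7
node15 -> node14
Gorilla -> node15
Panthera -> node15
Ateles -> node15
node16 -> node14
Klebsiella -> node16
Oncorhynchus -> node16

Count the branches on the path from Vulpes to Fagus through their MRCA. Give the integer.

5

The MRCA of Vulpes and Fagus is the node subtending ((Vulpes,(Pinus,Canis)),((Rattus,Cricetus),(Microtus,Fagus))).
From Vulpes up to that node: 2 branches. From Fagus up to the same node: 3 branches. Total: 2 + 3 = 5.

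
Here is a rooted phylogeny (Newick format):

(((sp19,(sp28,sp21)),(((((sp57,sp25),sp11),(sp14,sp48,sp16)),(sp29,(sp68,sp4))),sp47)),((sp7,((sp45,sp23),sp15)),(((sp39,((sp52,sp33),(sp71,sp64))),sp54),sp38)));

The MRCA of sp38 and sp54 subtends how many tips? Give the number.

7

The MRCA of sp38 and sp54 is the node subtending (((sp39,((sp52,sp33),(sp71,sp64))),sp54),sp38).
That clade contains 7 terminal taxa: sp33, sp38, sp39, sp52, sp54, sp64, sp71.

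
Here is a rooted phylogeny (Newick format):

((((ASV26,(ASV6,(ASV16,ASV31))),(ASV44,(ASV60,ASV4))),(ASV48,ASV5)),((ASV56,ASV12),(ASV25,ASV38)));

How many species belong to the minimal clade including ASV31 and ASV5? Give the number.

9

The MRCA of ASV31 and ASV5 is the node subtending (((ASV26,(ASV6,(ASV16,ASV31))),(ASV44,(ASV60,ASV4))),(ASV48,ASV5)).
That clade contains 9 terminal taxa: ASV16, ASV26, ASV31, ASV4, ASV44, ASV48, ASV5, ASV6, ASV60.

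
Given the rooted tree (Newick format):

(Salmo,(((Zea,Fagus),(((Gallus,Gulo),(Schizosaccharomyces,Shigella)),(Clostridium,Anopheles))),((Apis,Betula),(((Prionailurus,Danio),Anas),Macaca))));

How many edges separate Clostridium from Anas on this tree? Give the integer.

The MRCA of Clostridium and Anas is the node subtending (((Zea,Fagus),(((Gallus,Gulo),(Schizosaccharomyces,Shigella)),(Clostridium,Anopheles))),((Apis,Betula),(((Prionailurus,Danio),Anas),Macaca))).
From Clostridium up to that node: 4 branches. From Anas up to the same node: 4 branches. Total: 4 + 4 = 8.

8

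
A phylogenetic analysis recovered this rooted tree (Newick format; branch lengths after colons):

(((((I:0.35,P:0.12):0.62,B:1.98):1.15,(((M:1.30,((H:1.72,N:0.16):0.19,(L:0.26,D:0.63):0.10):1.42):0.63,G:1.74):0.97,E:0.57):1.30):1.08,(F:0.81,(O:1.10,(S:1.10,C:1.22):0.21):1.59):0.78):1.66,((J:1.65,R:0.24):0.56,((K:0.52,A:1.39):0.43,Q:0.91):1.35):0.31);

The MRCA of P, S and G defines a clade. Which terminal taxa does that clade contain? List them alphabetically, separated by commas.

B, C, D, E, F, G, H, I, L, M, N, O, P, S

Tracing P: it sits inside (I,P).
Tracing S: it sits inside (S,C).
Tracing G: it sits inside ((M,((H,N),(L,D))),G).
The smallest clade enclosing all 3 is ((((I,P),B),(((M,((H,N),(L,D))),G),E)),(F,(O,(S,C)))); the answer is its 14 terminal taxa in alphabetical order.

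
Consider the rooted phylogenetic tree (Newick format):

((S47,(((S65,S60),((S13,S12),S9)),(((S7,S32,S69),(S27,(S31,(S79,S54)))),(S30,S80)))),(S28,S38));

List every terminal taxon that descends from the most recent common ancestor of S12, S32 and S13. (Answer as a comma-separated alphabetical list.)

S12, S13, S27, S30, S31, S32, S54, S60, S65, S69, S7, S79, S80, S9

Tracing S12: it sits inside (S13,S12).
Tracing S32: it sits inside (S7,S32,S69).
Tracing S13: it sits inside (S13,S12).
The smallest clade enclosing all 3 is (((S65,S60),((S13,S12),S9)),(((S7,S32,S69),(S27,(S31,(S79,S54)))),(S30,S80))); the answer is its 14 terminal taxa in alphabetical order.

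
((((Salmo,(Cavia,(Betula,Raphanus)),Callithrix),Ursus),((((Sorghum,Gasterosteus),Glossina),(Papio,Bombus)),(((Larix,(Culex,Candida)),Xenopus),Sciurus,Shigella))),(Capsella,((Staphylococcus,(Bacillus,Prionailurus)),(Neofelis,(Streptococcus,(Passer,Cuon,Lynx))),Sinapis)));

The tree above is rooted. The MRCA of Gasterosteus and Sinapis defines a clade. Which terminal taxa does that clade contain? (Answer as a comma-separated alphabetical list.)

Tracing Gasterosteus: it sits inside (Sorghum,Gasterosteus).
Tracing Sinapis: it sits inside ((Staphylococcus,(Bacillus,Prionailurus)),(Neofelis,(Streptococcus,(Passer,Cuon,Lynx))),Sinapis).
The smallest clade enclosing both is the whole tree (their MRCA is the root), so the answer is all 27 tips in alphabetical order.

Bacillus, Betula, Bombus, Callithrix, Candida, Capsella, Cavia, Culex, Cuon, Gasterosteus, Glossina, Larix, Lynx, Neofelis, Papio, Passer, Prionailurus, Raphanus, Salmo, Sciurus, Shigella, Sinapis, Sorghum, Staphylococcus, Streptococcus, Ursus, Xenopus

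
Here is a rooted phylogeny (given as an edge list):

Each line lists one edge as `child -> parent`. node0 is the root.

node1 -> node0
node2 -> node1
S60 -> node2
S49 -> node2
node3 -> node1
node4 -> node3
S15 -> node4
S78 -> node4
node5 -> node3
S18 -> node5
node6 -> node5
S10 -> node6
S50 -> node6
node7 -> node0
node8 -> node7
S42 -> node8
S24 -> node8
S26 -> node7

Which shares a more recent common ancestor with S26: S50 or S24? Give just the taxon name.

The MRCA of S26 and S24 subtends ((S42,S24),S26) (3 taxa).
The MRCA of S26 and S50 is the root, subtending the entire tree (10 taxa).
The first is nested inside the second, so S26 shares a more recent common ancestor with S24.

S24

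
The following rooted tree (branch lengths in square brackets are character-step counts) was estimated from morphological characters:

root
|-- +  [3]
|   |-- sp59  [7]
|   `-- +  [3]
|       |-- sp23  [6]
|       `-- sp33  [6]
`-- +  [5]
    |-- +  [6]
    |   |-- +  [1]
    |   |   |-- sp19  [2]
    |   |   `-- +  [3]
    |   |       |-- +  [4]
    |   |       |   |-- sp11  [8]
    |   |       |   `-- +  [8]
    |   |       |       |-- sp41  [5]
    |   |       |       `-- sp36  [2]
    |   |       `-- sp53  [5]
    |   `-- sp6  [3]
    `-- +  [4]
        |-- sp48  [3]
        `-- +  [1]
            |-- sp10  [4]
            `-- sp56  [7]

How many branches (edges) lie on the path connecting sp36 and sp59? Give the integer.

The MRCA of sp36 and sp59 is the root of the tree.
From sp36 up to that node: 7 branches. From sp59 up to the same node: 2 branches. Total: 7 + 2 = 9.

9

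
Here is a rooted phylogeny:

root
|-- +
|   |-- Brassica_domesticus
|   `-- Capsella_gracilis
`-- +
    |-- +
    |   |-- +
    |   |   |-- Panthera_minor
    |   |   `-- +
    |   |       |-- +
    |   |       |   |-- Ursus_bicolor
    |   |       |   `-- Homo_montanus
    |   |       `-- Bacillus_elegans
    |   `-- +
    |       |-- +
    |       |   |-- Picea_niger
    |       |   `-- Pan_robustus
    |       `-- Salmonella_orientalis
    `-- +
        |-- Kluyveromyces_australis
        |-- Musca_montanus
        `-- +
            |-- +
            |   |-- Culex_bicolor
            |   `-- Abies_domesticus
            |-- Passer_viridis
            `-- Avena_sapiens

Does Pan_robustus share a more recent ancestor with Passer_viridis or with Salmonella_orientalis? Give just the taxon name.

The MRCA of Pan_robustus and Salmonella_orientalis subtends ((Picea_niger,Pan_robustus),Salmonella_orientalis) (3 taxa).
The MRCA of Pan_robustus and Passer_viridis subtends (((Panthera_minor,((Ursus_bicolor,Homo_montanus),Bacillus_elegans)),((Picea_niger,Pan_robustus),Salmonella_orientalis)),(Kluyveromyces_australis,Musca_montanus,((Culex_bicolor,Abies_domesticus),Passer_viridis,Avena_sapiens))) (13 taxa).
The first is nested inside the second, so Pan_robustus shares a more recent common ancestor with Salmonella_orientalis.

Salmonella_orientalis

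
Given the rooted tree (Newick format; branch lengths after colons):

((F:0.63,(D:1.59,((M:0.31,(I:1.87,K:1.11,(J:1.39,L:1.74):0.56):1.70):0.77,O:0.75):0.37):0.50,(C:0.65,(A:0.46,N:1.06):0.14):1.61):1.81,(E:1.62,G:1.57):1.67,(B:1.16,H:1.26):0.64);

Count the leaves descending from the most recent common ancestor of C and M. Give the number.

11

The MRCA of C and M is the node subtending (F,(D,((M,(I,K,(J,L))),O)),(C,(A,N))).
That clade contains 11 terminal taxa: A, C, D, F, I, J, K, L, M, N, O.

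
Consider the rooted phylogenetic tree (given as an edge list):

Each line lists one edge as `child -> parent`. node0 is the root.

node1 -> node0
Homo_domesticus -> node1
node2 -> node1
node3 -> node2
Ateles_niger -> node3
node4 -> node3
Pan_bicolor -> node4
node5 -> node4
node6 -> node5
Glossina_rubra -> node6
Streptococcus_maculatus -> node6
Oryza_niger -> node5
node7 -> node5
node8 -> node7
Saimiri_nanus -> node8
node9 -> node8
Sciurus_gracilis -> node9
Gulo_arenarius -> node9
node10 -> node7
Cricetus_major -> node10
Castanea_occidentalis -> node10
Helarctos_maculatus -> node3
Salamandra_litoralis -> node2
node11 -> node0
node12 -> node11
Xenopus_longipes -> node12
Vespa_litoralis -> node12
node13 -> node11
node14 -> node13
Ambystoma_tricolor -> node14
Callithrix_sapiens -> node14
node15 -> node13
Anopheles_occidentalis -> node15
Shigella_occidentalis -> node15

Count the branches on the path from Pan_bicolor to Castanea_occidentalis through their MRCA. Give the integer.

The MRCA of Pan_bicolor and Castanea_occidentalis is the node subtending (Pan_bicolor,((Glossina_rubra,Streptococcus_maculatus),Oryza_niger,((Saimiri_nanus,(Sciurus_gracilis,Gulo_arenarius)),(Cricetus_major,Castanea_occidentalis)))).
From Pan_bicolor up to that node: 1 branch. From Castanea_occidentalis up to the same node: 4 branches. Total: 1 + 4 = 5.

5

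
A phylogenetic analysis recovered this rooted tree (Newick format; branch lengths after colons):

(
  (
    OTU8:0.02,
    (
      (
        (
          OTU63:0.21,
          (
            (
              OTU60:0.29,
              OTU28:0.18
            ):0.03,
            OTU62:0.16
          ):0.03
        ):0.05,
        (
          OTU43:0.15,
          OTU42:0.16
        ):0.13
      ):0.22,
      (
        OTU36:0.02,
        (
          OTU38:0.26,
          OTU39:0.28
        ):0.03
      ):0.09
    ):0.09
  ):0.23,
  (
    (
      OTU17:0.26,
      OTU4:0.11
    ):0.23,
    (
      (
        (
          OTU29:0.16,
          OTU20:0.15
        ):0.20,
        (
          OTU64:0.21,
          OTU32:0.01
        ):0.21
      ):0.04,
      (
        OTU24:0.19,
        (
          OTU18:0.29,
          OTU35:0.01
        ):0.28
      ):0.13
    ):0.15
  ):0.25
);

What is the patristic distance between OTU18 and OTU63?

The path runs OTU18 → … → MRCA → … → OTU63; the MRCA is the root of the tree.
Branch lengths along that path: 0.29 + 0.28 + 0.13 + 0.15 + 0.25 + 0.23 + 0.09 + 0.22 + 0.05 + 0.21 = 1.90.

1.90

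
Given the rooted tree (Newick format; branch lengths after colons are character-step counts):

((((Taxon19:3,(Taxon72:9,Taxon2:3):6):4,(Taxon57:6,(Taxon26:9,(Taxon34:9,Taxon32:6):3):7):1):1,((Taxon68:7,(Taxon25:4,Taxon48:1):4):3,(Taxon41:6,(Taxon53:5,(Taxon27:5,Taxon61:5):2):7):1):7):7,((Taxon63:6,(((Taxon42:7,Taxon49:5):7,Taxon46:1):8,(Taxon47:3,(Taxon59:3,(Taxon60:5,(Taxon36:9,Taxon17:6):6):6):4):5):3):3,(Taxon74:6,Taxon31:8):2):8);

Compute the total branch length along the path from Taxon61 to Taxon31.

47

The path runs Taxon61 → … → MRCA → … → Taxon31; the MRCA is the root of the tree.
Branch lengths along that path: 5 + 2 + 7 + 1 + 7 + 7 + 8 + 2 + 8 = 47.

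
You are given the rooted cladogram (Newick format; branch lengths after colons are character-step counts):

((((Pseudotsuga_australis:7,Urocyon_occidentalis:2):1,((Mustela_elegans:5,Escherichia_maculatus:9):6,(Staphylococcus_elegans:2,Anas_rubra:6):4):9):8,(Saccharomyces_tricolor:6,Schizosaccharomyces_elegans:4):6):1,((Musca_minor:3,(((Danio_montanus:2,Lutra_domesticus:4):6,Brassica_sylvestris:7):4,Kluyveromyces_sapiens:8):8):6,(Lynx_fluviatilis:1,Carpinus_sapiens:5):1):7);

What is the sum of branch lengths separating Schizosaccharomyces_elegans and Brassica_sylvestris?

43

The path runs Schizosaccharomyces_elegans → … → MRCA → … → Brassica_sylvestris; the MRCA is the root of the tree.
Branch lengths along that path: 4 + 6 + 1 + 7 + 6 + 8 + 4 + 7 = 43.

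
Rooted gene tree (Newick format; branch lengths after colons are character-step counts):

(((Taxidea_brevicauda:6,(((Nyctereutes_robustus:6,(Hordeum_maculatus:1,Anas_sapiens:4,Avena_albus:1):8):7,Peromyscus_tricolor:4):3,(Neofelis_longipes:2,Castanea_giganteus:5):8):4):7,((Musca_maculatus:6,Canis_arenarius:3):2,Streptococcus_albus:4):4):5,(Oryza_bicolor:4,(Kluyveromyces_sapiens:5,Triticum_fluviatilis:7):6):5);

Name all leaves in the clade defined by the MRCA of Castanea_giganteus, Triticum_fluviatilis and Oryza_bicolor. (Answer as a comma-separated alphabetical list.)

Tracing Castanea_giganteus: it sits inside (Neofelis_longipes,Castanea_giganteus).
Tracing Triticum_fluviatilis: it sits inside (Kluyveromyces_sapiens,Triticum_fluviatilis).
Tracing Oryza_bicolor: it sits inside (Oryza_bicolor,(Kluyveromyces_sapiens,Triticum_fluviatilis)).
The smallest clade enclosing all 3 is the whole tree (their MRCA is the root), so the answer is all 14 tips in alphabetical order.

Anas_sapiens, Avena_albus, Canis_arenarius, Castanea_giganteus, Hordeum_maculatus, Kluyveromyces_sapiens, Musca_maculatus, Neofelis_longipes, Nyctereutes_robustus, Oryza_bicolor, Peromyscus_tricolor, Streptococcus_albus, Taxidea_brevicauda, Triticum_fluviatilis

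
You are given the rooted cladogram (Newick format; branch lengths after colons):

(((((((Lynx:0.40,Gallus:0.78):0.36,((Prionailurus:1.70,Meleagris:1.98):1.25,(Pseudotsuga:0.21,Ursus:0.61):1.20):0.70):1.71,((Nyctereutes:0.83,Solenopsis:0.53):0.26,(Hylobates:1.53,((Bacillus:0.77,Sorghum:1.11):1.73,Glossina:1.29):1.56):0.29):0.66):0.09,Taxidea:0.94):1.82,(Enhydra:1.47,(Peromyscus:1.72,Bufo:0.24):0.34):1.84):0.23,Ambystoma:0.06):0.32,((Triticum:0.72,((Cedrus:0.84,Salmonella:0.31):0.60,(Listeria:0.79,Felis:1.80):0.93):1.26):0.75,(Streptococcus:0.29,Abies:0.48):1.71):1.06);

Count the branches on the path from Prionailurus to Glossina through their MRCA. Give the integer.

The MRCA of Prionailurus and Glossina is the node subtending (((Lynx,Gallus),((Prionailurus,Meleagris),(Pseudotsuga,Ursus))),((Nyctereutes,Solenopsis),(Hylobates,((Bacillus,Sorghum),Glossina)))).
From Prionailurus up to that node: 4 branches. From Glossina up to the same node: 4 branches. Total: 4 + 4 = 8.

8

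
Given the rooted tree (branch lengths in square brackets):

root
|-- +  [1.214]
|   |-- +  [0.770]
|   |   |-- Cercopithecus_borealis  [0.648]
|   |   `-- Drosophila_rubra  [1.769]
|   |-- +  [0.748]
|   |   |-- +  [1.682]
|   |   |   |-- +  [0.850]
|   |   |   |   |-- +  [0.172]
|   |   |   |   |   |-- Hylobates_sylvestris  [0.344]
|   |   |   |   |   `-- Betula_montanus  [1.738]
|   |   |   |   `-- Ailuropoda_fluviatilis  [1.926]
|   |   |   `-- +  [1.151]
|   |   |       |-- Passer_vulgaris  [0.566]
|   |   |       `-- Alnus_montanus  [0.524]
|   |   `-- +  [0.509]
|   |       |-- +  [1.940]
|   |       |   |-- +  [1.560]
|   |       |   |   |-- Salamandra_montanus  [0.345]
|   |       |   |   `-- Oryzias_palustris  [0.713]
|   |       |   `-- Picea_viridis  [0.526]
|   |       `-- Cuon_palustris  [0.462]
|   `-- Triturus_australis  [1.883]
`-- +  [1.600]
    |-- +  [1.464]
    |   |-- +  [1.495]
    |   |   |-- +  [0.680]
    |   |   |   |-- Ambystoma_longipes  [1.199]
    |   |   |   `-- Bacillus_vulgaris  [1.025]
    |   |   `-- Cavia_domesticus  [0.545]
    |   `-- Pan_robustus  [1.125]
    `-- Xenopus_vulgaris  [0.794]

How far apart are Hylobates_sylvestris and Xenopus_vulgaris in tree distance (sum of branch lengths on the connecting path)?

7.404

The path runs Hylobates_sylvestris → … → MRCA → … → Xenopus_vulgaris; the MRCA is the root of the tree.
Branch lengths along that path: 0.344 + 0.172 + 0.850 + 1.682 + 0.748 + 1.214 + 1.600 + 0.794 = 7.404.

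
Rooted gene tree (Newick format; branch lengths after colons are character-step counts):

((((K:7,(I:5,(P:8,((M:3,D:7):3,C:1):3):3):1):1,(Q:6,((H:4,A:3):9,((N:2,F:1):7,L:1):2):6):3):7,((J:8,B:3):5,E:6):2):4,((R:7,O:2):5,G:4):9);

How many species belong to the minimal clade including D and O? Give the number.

The MRCA of D and O is the root, so the clade is the entire tree.
That clade contains 18 terminal taxa: A, B, C, D, E, F, G, H, I, J, K, L, M, N, O, P, Q, R.

18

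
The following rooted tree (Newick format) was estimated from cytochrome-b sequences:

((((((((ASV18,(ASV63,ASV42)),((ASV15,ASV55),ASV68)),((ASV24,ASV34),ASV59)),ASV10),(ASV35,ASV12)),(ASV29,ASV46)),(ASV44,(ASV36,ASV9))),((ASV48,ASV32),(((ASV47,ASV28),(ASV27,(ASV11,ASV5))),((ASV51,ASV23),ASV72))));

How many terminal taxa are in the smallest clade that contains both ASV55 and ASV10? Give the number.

The MRCA of ASV55 and ASV10 is the node subtending ((((ASV18,(ASV63,ASV42)),((ASV15,ASV55),ASV68)),((ASV24,ASV34),ASV59)),ASV10).
That clade contains 10 terminal taxa: ASV10, ASV15, ASV18, ASV24, ASV34, ASV42, ASV55, ASV59, ASV63, ASV68.

10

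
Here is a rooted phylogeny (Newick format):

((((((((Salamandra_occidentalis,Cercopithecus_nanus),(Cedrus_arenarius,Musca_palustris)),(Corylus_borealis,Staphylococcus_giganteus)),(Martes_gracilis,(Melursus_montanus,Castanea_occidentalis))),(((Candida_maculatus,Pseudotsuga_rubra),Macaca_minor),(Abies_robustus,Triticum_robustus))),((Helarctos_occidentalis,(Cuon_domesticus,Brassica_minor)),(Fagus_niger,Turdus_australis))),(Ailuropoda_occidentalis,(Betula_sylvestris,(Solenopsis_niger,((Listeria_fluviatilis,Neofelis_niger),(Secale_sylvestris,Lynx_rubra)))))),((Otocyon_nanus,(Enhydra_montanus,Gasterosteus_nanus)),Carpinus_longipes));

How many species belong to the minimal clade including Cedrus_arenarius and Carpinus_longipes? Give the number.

30

The MRCA of Cedrus_arenarius and Carpinus_longipes is the root, so the clade is the entire tree.
That clade contains 30 terminal taxa: Abies_robustus, Ailuropoda_occidentalis, Betula_sylvestris, Brassica_minor, Candida_maculatus, Carpinus_longipes, Castanea_occidentalis, Cedrus_arenarius, Cercopithecus_nanus, Corylus_borealis, Cuon_domesticus, Enhydra_montanus, Fagus_niger, Gasterosteus_nanus, Helarctos_occidentalis, Listeria_fluviatilis, Lynx_rubra, Macaca_minor, Martes_gracilis, Melursus_montanus, Musca_palustris, Neofelis_niger, Otocyon_nanus, Pseudotsuga_rubra, Salamandra_occidentalis, Secale_sylvestris, Solenopsis_niger, Staphylococcus_giganteus, Triticum_robustus, Turdus_australis.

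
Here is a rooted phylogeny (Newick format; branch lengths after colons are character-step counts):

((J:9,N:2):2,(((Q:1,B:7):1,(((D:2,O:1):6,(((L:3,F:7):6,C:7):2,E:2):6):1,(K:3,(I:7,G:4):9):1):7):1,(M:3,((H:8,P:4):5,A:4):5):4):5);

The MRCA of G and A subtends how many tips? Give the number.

The MRCA of G and A is the node subtending (((Q,B),(((D,O),(((L,F),C),E)),(K,(I,G)))),(M,((H,P),A))).
That clade contains 15 terminal taxa: A, B, C, D, E, F, G, H, I, K, L, M, O, P, Q.

15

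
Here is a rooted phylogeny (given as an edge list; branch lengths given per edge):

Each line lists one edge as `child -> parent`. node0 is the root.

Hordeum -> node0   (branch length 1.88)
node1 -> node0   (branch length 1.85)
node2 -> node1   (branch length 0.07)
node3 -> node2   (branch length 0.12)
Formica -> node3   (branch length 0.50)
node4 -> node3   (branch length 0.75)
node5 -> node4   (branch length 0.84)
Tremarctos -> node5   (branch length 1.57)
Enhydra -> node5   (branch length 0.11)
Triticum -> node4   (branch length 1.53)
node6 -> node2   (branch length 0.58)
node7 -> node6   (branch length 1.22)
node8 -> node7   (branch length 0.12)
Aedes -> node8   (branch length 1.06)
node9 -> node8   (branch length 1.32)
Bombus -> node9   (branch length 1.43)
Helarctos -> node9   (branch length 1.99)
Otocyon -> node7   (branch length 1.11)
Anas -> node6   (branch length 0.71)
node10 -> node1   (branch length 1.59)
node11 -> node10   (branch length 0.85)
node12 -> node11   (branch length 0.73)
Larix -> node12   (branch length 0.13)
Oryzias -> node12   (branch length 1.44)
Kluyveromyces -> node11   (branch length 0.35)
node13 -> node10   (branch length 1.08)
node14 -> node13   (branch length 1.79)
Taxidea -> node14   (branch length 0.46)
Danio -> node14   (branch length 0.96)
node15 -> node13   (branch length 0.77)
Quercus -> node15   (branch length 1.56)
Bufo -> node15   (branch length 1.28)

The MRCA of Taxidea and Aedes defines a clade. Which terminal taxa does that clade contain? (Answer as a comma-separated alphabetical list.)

Aedes, Anas, Bombus, Bufo, Danio, Enhydra, Formica, Helarctos, Kluyveromyces, Larix, Oryzias, Otocyon, Quercus, Taxidea, Tremarctos, Triticum

Tracing Taxidea: it sits inside (Taxidea,Danio).
Tracing Aedes: it sits inside (Aedes,(Bombus,Helarctos)).
The smallest clade enclosing both is (((Formica,((Tremarctos,Enhydra),Triticum)),(((Aedes,(Bombus,Helarctos)),Otocyon),Anas)),(((Larix,Oryzias),Kluyveromyces),((Taxidea,Danio),(Quercus,Bufo)))); the answer is its 16 terminal taxa in alphabetical order.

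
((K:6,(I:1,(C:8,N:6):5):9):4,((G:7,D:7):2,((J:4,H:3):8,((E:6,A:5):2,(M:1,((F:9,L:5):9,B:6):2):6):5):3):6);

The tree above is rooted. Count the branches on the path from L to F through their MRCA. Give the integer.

The MRCA of L and F is the node subtending (F,L).
From L up to that node: 1 branch. From F up to the same node: 1 branch. Total: 1 + 1 = 2.

2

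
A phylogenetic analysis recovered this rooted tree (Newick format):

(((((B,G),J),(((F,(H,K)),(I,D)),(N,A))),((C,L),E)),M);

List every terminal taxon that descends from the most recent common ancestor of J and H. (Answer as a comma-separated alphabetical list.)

Tracing J: it sits inside ((B,G),J).
Tracing H: it sits inside (H,K).
The smallest clade enclosing both is (((B,G),J),(((F,(H,K)),(I,D)),(N,A))); the answer is its 10 terminal taxa in alphabetical order.

A, B, D, F, G, H, I, J, K, N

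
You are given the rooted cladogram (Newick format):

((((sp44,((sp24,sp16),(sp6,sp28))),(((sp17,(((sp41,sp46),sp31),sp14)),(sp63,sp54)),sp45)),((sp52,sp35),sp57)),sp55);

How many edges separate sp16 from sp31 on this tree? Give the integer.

The MRCA of sp16 and sp31 is the node subtending ((sp44,((sp24,sp16),(sp6,sp28))),(((sp17,(((sp41,sp46),sp31),sp14)),(sp63,sp54)),sp45)).
From sp16 up to that node: 4 branches. From sp31 up to the same node: 6 branches. Total: 4 + 6 = 10.

10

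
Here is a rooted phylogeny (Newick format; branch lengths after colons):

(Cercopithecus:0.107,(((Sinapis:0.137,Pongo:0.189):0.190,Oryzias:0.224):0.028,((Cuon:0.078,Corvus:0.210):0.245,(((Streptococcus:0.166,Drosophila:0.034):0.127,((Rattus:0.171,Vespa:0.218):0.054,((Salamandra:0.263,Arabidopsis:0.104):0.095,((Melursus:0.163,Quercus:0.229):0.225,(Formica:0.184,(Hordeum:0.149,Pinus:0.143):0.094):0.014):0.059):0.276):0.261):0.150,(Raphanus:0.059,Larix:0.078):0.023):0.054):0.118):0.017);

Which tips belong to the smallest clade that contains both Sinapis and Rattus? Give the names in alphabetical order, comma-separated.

Arabidopsis, Corvus, Cuon, Drosophila, Formica, Hordeum, Larix, Melursus, Oryzias, Pinus, Pongo, Quercus, Raphanus, Rattus, Salamandra, Sinapis, Streptococcus, Vespa

Tracing Sinapis: it sits inside (Sinapis,Pongo).
Tracing Rattus: it sits inside (Rattus,Vespa).
The smallest clade enclosing both is (((Sinapis,Pongo),Oryzias),((Cuon,Corvus),(((Streptococcus,Drosophila),((Rattus,Vespa),((Salamandra,Arabidopsis),((Melursus,Quercus),(Formica,(Hordeum,Pinus)))))),(Raphanus,Larix)))); the answer is its 18 terminal taxa in alphabetical order.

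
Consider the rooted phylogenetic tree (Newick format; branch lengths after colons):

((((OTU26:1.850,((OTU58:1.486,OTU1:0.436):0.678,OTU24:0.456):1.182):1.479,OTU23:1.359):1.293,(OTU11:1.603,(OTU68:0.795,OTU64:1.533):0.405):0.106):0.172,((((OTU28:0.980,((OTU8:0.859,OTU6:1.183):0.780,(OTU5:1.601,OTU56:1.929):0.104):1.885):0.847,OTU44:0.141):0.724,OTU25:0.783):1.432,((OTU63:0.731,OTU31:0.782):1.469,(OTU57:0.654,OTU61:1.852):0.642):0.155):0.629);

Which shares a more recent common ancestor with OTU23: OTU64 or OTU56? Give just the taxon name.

OTU64

The MRCA of OTU23 and OTU64 subtends (((OTU26,((OTU58,OTU1),OTU24)),OTU23),(OTU11,(OTU68,OTU64))) (8 taxa).
The MRCA of OTU23 and OTU56 is the root, subtending the entire tree (19 taxa).
The first is nested inside the second, so OTU23 shares a more recent common ancestor with OTU64.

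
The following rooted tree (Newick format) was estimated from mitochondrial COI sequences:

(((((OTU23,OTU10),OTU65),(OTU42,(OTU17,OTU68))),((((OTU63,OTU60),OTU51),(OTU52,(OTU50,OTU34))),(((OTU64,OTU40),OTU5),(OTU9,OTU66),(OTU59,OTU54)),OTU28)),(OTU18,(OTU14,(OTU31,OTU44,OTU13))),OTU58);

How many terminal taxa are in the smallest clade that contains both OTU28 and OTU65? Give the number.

The MRCA of OTU28 and OTU65 is the node subtending ((((OTU23,OTU10),OTU65),(OTU42,(OTU17,OTU68))),((((OTU63,OTU60),OTU51),(OTU52,(OTU50,OTU34))),(((OTU64,OTU40),OTU5),(OTU9,OTU66),(OTU59,OTU54)),OTU28)).
That clade contains 20 terminal taxa: OTU10, OTU17, OTU23, OTU28, OTU34, OTU40, OTU42, OTU5, OTU50, OTU51, OTU52, OTU54, OTU59, OTU60, OTU63, OTU64, OTU65, OTU66, OTU68, OTU9.

20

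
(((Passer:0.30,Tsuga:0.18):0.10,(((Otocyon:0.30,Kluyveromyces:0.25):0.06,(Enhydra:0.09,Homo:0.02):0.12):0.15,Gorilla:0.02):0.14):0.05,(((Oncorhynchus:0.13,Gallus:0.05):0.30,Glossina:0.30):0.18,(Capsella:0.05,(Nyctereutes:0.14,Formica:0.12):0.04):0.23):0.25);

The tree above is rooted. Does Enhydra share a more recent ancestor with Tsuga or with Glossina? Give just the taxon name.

Tsuga

The MRCA of Enhydra and Tsuga subtends ((Passer,Tsuga),(((Otocyon,Kluyveromyces),(Enhydra,Homo)),Gorilla)) (7 taxa).
The MRCA of Enhydra and Glossina is the root, subtending the entire tree (13 taxa).
The first is nested inside the second, so Enhydra shares a more recent common ancestor with Tsuga.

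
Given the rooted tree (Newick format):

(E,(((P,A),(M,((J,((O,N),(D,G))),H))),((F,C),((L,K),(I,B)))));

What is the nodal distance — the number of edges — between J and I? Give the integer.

9

The MRCA of J and I is the node subtending (((P,A),(M,((J,((O,N),(D,G))),H))),((F,C),((L,K),(I,B)))).
From J up to that node: 5 branches. From I up to the same node: 4 branches. Total: 5 + 4 = 9.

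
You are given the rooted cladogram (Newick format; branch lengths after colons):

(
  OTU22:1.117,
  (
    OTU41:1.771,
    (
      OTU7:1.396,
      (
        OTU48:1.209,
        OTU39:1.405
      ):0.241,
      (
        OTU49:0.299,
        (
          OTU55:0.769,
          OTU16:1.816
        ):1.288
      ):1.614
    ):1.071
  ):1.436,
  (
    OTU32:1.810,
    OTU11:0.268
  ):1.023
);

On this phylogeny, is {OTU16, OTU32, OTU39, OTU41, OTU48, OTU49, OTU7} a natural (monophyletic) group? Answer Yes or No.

No

The MRCA of the listed taxa is the root, so the smallest clade containing them is the whole tree.
That clade also contains OTU11, OTU22, OTU55, which are not in the proposed group, so the group is not monophyletic.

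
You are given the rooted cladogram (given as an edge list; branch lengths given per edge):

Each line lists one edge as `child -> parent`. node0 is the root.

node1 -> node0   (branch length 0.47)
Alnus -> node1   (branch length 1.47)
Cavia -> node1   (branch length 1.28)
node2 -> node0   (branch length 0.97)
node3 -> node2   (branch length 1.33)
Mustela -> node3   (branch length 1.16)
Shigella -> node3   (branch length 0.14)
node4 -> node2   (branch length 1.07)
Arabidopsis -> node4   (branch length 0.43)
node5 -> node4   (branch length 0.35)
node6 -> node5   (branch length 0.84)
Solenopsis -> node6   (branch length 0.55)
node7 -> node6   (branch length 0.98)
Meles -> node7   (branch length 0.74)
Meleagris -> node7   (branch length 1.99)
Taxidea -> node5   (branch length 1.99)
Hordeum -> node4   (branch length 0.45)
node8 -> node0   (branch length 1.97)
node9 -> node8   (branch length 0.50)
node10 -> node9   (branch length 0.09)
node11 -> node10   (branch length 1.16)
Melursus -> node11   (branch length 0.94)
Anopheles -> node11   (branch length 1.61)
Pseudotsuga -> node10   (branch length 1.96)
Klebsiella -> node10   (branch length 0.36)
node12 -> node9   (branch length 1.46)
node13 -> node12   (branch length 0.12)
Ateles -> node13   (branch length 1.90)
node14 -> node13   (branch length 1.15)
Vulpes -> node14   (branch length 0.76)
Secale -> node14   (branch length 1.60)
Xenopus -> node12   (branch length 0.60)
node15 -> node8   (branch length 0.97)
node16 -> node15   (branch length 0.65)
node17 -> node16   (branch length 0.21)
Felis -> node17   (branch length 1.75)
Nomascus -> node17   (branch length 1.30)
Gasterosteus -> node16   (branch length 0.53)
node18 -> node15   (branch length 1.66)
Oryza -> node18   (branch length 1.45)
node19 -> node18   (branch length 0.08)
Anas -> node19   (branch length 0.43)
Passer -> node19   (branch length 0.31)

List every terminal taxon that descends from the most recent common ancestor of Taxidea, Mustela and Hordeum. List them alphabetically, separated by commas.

Tracing Taxidea: it sits inside ((Solenopsis,(Meles,Meleagris)),Taxidea).
Tracing Mustela: it sits inside (Mustela,Shigella).
Tracing Hordeum: it sits inside (Arabidopsis,((Solenopsis,(Meles,Meleagris)),Taxidea),Hordeum).
The smallest clade enclosing all 3 is ((Mustela,Shigella),(Arabidopsis,((Solenopsis,(Meles,Meleagris)),Taxidea),Hordeum)); the answer is its 8 terminal taxa in alphabetical order.

Arabidopsis, Hordeum, Meleagris, Meles, Mustela, Shigella, Solenopsis, Taxidea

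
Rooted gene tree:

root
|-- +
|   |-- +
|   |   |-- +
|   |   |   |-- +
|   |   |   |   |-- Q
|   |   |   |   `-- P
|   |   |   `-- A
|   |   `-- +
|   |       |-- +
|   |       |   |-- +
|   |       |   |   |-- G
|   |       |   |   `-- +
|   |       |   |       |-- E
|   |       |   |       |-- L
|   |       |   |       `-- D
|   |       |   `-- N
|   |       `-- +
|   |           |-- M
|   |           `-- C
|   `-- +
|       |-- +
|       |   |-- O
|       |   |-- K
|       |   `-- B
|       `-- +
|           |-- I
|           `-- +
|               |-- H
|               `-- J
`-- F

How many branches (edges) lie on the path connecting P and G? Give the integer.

The MRCA of P and G is the node subtending (((Q,P),A),(((G,(E,L,D)),N),(M,C))).
From P up to that node: 3 branches. From G up to the same node: 4 branches. Total: 3 + 4 = 7.

7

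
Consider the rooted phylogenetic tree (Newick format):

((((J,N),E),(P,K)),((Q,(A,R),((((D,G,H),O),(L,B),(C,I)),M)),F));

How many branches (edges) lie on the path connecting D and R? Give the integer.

7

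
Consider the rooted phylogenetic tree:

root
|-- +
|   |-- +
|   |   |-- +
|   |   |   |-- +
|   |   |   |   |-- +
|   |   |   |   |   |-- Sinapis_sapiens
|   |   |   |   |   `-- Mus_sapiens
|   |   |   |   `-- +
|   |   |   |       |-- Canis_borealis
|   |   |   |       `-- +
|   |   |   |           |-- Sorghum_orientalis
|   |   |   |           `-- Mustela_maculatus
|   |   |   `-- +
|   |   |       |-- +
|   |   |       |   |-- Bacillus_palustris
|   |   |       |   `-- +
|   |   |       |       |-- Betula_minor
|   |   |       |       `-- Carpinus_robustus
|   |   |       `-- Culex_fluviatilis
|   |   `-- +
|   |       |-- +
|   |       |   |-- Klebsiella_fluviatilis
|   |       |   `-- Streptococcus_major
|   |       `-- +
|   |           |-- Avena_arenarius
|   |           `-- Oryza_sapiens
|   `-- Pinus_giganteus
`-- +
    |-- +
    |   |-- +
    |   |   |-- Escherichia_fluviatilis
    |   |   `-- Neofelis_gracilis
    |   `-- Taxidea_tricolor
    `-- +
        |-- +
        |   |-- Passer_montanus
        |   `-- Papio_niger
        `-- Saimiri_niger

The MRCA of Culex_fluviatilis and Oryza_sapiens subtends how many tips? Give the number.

The MRCA of Culex_fluviatilis and Oryza_sapiens is the node subtending ((((Sinapis_sapiens,Mus_sapiens),(Canis_borealis,(Sorghum_orientalis,Mustela_maculatus))),((Bacillus_palustris,(Betula_minor,Carpinus_robustus)),Culex_fluviatilis)),((Klebsiella_fluviatilis,Streptococcus_major),(Avena_arenarius,Oryza_sapiens))).
That clade contains 13 terminal taxa: Avena_arenarius, Bacillus_palustris, Betula_minor, Canis_borealis, Carpinus_robustus, Culex_fluviatilis, Klebsiella_fluviatilis, Mus_sapiens, Mustela_maculatus, Oryza_sapiens, Sinapis_sapiens, Sorghum_orientalis, Streptococcus_major.

13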